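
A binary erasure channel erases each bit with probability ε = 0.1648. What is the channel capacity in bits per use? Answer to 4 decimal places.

Binary erasure channel: capacity C = 1 − ε.
C = 1 − 0.1648 = 0.8352 bits per channel use.

0.8352 bits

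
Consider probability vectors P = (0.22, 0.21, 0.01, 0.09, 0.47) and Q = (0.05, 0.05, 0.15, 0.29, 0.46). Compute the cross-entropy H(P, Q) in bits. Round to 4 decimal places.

H(P,Q) = −Σ p·log₂ q.
  −0.22·log₂(0.05) = 0.95082
  −0.21·log₂(0.05) = 0.90760
  −0.01·log₂(0.15) = 0.02737
  −0.09·log₂(0.29) = 0.16073
  −0.47·log₂(0.46) = 0.52654
H(P,Q) = 2.5731 bits.

2.5731 bits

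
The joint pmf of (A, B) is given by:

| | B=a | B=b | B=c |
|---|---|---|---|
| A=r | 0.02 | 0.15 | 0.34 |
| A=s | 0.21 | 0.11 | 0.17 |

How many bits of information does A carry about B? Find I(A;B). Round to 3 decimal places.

0.178 bits

Marginals: p(A) = (0.5100, 0.4900), p(B) = (0.2300, 0.2600, 0.5100).
I(A;B) = H(A) + H(B) − H(A,B).
H(A) = 0.9997, H(B) = 1.4884, H(A,B) = 2.3103.
I(A;B) = 0.9997 + 1.4884 − 2.3103 = 0.178 bits.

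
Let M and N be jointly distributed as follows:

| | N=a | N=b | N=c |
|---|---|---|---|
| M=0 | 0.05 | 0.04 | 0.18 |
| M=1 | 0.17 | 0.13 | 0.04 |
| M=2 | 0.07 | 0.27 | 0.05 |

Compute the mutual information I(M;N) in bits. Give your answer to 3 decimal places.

Marginals: p(M) = (0.2700, 0.3400, 0.3900), p(N) = (0.2900, 0.4400, 0.2700).
I(M;N) = H(M) + H(N) − H(M,N).
H(M) = 1.5690, H(N) = 1.5491, H(M,N) = 2.8448.
I(M;N) = 1.5690 + 1.5491 − 2.8448 = 0.273 bits.

0.273 bits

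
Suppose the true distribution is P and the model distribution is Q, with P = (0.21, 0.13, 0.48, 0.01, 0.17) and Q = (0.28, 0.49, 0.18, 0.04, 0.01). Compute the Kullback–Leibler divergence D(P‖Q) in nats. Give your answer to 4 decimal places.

0.7057 nats

D(P‖Q) = Σ p·ln(p/q).
  0.21·ln(0.21/0.28) = -0.06041
  0.13·ln(0.13/0.49) = -0.17249
  0.48·ln(0.48/0.18) = 0.47080
  0.01·ln(0.01/0.04) = -0.01386
  0.17·ln(0.17/0.01) = 0.48165
D(P‖Q) = 0.7057 nats.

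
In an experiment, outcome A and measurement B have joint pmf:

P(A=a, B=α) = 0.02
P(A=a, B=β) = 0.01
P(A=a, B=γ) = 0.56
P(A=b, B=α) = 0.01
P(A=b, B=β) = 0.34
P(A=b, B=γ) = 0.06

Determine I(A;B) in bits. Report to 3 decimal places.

0.599 bits

Marginals: p(A) = (0.5900, 0.4100), p(B) = (0.0300, 0.3500, 0.6200).
I(A;B) = H(A) + H(B) − H(A,B).
H(A) = 0.9765, H(B) = 1.1095, H(A,B) = 1.4869.
I(A;B) = 0.9765 + 1.1095 − 1.4869 = 0.599 bits.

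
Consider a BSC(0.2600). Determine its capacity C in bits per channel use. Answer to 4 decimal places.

0.1733 bits

Binary symmetric channel: C = 1 − h₂(ε) where h₂ is the binary entropy function.
h₂(0.2600) = −0.2600·log₂0.2600 − 0.7400·log₂0.7400 = 0.8267.
C = 1 − 0.8267 = 0.1733 bits per channel use.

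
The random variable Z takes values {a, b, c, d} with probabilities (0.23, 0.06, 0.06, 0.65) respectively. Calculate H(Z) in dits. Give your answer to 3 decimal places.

H(Z) = −Σ p·log₁₀ p.
  −(0.23)·log₁₀(0.23) = 0.1468
  −(0.06)·log₁₀(0.06) = 0.0733
  −(0.06)·log₁₀(0.06) = 0.0733
  −(0.65)·log₁₀(0.65) = 0.1216
Sum: 0.1468 + 0.0733 + 0.0733 + 0.1216 = 0.415 dits.

0.415 dits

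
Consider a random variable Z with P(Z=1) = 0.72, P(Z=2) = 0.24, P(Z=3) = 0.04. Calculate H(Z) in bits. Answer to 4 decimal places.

1.0211 bits

H(Z) = −Σ p·log₂ p.
  −(0.72)·log₂(0.72) = 0.34123
  −(0.24)·log₂(0.24) = 0.49413
  −(0.04)·log₂(0.04) = 0.18575
Sum: 0.34123 + 0.49413 + 0.18575 = 1.0211 bits.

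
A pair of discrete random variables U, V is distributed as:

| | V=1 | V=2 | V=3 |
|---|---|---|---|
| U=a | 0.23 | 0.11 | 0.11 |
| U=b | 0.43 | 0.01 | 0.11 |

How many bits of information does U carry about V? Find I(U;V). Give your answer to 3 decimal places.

0.108 bits

Marginals: p(U) = (0.4500, 0.5500), p(V) = (0.6600, 0.1200, 0.2200).
I(U;V) = Σ p(x,y)·log₂[p(x,y)/(p(x)p(y))].
  (a,1): 0.23·log₂(0.7744) = -0.0848
  (a,2): 0.11·log₂(2.0370) = 0.1129
  (a,3): 0.11·log₂(1.1111) = 0.0167
  (b,1): 0.43·log₂(1.1846) = 0.1051
  (b,2): 0.01·log₂(0.1515) = -0.0272
  (b,3): 0.11·log₂(0.9091) = -0.0151
Sum = 0.108 bits.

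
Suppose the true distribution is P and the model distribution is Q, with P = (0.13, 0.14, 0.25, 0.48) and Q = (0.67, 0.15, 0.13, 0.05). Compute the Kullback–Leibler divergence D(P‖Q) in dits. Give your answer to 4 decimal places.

D(P‖Q) = Σ p·log₁₀(p/q).
  0.13·log₁₀(0.13/0.67) = -0.09258
  0.14·log₁₀(0.14/0.15) = -0.00419
  0.25·log₁₀(0.25/0.13) = 0.07100
  0.48·log₁₀(0.48/0.05) = 0.47149
D(P‖Q) = 0.4457 dits.

0.4457 dits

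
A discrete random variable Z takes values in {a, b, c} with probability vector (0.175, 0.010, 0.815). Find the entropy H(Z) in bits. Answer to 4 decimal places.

H(Z) = −Σ p·log₂ p.
  −(0.175)·log₂(0.175) = 0.44005
  −(0.010)·log₂(0.010) = 0.06644
  −(0.815)·log₂(0.815) = 0.24053
Sum: 0.44005 + 0.06644 + 0.24053 = 0.7470 bits.

0.7470 bits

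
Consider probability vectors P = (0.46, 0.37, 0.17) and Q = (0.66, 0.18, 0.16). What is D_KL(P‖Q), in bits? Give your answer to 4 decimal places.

0.1599 bits

D(P‖Q) = Σ p·log₂(p/q).
  0.46·log₂(0.46/0.66) = -0.23958
  0.37·log₂(0.37/0.18) = 0.38463
  0.17·log₂(0.17/0.16) = 0.01487
D(P‖Q) = 0.1599 bits.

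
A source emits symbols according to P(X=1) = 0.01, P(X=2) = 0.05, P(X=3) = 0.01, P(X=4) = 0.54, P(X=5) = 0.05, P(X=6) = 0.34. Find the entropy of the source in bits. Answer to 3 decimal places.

H(X) = −Σ p·log₂ p.
  −(0.01)·log₂(0.01) = 0.0664
  −(0.05)·log₂(0.05) = 0.2161
  −(0.01)·log₂(0.01) = 0.0664
  −(0.54)·log₂(0.54) = 0.4800
  −(0.05)·log₂(0.05) = 0.2161
  −(0.34)·log₂(0.34) = 0.5292
Sum: 0.0664 + 0.2161 + 0.0664 + 0.4800 + 0.2161 + 0.5292 = 1.574 bits.

1.574 bits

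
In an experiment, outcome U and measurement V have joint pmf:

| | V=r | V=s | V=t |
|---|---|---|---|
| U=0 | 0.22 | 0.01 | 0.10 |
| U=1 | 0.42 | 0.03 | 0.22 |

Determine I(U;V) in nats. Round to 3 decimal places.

Marginals: p(U) = (0.3300, 0.6700), p(V) = (0.6400, 0.0400, 0.3200).
I(U;V) = Σ p(x,y)·ln[p(x,y)/(p(x)p(y))].
  (0,r): 0.22·ln(1.0417) = 0.0090
  (0,s): 0.01·ln(0.7576) = -0.0028
  (0,t): 0.10·ln(0.9470) = -0.0054
  (1,r): 0.42·ln(0.9795) = -0.0087
  (1,s): 0.03·ln(1.1194) = 0.0034
  (1,t): 0.22·ln(1.0261) = 0.0057
Sum = 0.001 nats.

0.001 nats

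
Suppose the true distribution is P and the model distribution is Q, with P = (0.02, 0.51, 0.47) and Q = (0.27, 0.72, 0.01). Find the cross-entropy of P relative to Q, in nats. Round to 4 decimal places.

H(P,Q) = −Σ p·ln q.
  −0.02·ln(0.27) = 0.02619
  −0.51·ln(0.72) = 0.16754
  −0.47·ln(0.01) = 2.16443
H(P,Q) = 2.3582 nats.

2.3582 nats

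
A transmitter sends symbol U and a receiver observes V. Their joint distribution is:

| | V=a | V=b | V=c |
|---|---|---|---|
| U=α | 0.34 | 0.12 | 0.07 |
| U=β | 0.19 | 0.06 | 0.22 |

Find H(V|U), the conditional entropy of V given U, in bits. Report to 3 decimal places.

Chain rule: H(V|U) = H(U,V) − H(U).
Marginals: p(U) = (0.5300, 0.4700), p(V) = (0.5300, 0.1800, 0.2900).
H(U,V) = 2.3441 bits; H(U) = 0.9974 bits.
H(V|U) = 2.3441 − 0.9974 = 1.347 bits.

1.347 bits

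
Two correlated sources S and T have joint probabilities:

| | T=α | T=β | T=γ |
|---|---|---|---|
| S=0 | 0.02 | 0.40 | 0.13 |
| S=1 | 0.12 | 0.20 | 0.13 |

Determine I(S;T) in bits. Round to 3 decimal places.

0.099 bits

Marginals: p(S) = (0.5500, 0.4500), p(T) = (0.1400, 0.6000, 0.2600).
I(S;T) = Σ p(x,y)·log₂[p(x,y)/(p(x)p(y))].
  (0,α): 0.02·log₂(0.2597) = -0.0389
  (0,β): 0.40·log₂(1.2121) = 0.1110
  (0,γ): 0.13·log₂(0.9091) = -0.0179
  (1,α): 0.12·log₂(1.9048) = 0.1116
  (1,β): 0.20·log₂(0.7407) = -0.0866
  (1,γ): 0.13·log₂(1.1111) = 0.0198
Sum = 0.099 bits.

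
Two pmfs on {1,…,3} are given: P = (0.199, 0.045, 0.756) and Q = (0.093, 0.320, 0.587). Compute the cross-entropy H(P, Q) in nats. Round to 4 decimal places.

H(P,Q) = −Σ p·ln q.
  −0.199·ln(0.093) = 0.47266
  −0.045·ln(0.320) = 0.05127
  −0.756·ln(0.587) = 0.40274
H(P,Q) = 0.9267 nats.

0.9267 nats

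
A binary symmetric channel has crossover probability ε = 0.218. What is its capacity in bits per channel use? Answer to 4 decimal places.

0.2435 bits

Binary symmetric channel: C = 1 − h₂(ε) where h₂ is the binary entropy function.
h₂(0.218) = −0.218·log₂0.218 − 0.782·log₂0.782 = 0.7565.
C = 1 − 0.7565 = 0.2435 bits per channel use.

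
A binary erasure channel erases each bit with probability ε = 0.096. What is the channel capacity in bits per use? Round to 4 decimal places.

0.9040 bits

Binary erasure channel: capacity C = 1 − ε.
C = 1 − 0.096 = 0.9040 bits per channel use.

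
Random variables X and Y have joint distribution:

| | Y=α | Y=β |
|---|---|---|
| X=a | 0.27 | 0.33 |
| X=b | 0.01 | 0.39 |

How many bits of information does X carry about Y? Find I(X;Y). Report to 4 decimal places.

Marginals: p(X) = (0.6000, 0.4000), p(Y) = (0.2800, 0.7200).
I(X;Y) = Σ p(x,y)·log₂[p(x,y)/(p(x)p(y))].
  (a,α): 0.27·log₂(1.6071) = 0.18481
  (a,β): 0.33·log₂(0.7639) = -0.12823
  (b,α): 0.01·log₂(0.0893) = -0.03485
  (b,β): 0.39·log₂(1.3542) = 0.17059
Sum = 0.1923 bits.

0.1923 bits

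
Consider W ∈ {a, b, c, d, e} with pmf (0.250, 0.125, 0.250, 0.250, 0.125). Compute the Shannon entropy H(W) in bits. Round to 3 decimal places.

2.250 bits

H(W) = −Σ p·log₂ p.
  −(0.250)·log₂(0.250) = 0.5000
  −(0.125)·log₂(0.125) = 0.3750
  −(0.250)·log₂(0.250) = 0.5000
  −(0.250)·log₂(0.250) = 0.5000
  −(0.125)·log₂(0.125) = 0.3750
Sum: 0.5000 + 0.3750 + 0.5000 + 0.5000 + 0.3750 = 2.250 bits.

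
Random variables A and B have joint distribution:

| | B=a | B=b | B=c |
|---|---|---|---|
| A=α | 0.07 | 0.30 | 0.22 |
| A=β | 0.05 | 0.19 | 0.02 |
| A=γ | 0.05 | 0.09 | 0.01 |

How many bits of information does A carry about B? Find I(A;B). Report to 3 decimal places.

0.106 bits

Marginals: p(A) = (0.5900, 0.2600, 0.1500), p(B) = (0.1700, 0.5800, 0.2500).
I(A;B) = H(A) + H(B) − H(A,B).
H(A) = 1.3649, H(B) = 1.3904, H(A,B) = 2.6496.
I(A;B) = 1.3649 + 1.3904 − 2.6496 = 0.106 bits.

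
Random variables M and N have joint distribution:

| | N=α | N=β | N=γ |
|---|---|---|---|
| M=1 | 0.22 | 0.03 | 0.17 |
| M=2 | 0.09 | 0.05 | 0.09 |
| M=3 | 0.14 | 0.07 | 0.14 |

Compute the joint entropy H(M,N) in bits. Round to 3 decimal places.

H(M,N) = −Σ p(x,y)·log₂ p(x,y) over all 9 cells.
  cell (1,α): −0.22·log₂0.22 = 0.4806
  cell (1,β): −0.03·log₂0.03 = 0.1518
  cell (1,γ): −0.17·log₂0.17 = 0.4346
  cell (2,α): −0.09·log₂0.09 = 0.3127
  cell (2,β): −0.05·log₂0.05 = 0.2161
  cell (2,γ): −0.09·log₂0.09 = 0.3127
  cell (3,α): −0.14·log₂0.14 = 0.3971
  cell (3,β): −0.07·log₂0.07 = 0.2686
  cell (3,γ): −0.14·log₂0.14 = 0.3971
Sum = 2.971 bits.

2.971 bits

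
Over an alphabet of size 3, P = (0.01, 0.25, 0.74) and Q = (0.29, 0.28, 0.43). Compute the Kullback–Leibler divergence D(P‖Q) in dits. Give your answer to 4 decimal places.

0.1475 dits

D(P‖Q) = Σ p·log₁₀(p/q).
  0.01·log₁₀(0.01/0.29) = -0.01462
  0.25·log₁₀(0.25/0.28) = -0.01230
  0.74·log₁₀(0.74/0.43) = 0.17446
D(P‖Q) = 0.1475 dits.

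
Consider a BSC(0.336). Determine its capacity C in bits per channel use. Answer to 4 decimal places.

0.0791 bits

Binary symmetric channel: C = 1 − h₂(ε) where h₂ is the binary entropy function.
h₂(0.336) = −0.336·log₂0.336 − 0.664·log₂0.664 = 0.9209.
C = 1 − 0.9209 = 0.0791 bits per channel use.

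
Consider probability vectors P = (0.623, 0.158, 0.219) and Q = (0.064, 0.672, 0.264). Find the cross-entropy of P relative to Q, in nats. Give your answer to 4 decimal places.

H(P,Q) = −Σ p·ln q.
  −0.623·ln(0.064) = 1.71255
  −0.158·ln(0.672) = 0.06280
  −0.219·ln(0.264) = 0.29167
H(P,Q) = 2.0670 nats.

2.0670 nats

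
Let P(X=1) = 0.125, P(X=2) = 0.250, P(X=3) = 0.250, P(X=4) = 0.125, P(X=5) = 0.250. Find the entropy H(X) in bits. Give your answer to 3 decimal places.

H(X) = −Σ p·log₂ p.
  −(0.125)·log₂(0.125) = 0.3750
  −(0.250)·log₂(0.250) = 0.5000
  −(0.250)·log₂(0.250) = 0.5000
  −(0.125)·log₂(0.125) = 0.3750
  −(0.250)·log₂(0.250) = 0.5000
Sum: 0.3750 + 0.5000 + 0.5000 + 0.3750 + 0.5000 = 2.250 bits.

2.250 bits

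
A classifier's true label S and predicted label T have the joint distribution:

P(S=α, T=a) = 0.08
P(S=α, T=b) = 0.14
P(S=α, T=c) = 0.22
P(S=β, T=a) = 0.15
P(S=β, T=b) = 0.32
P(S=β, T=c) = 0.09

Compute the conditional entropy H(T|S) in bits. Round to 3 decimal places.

Chain rule: H(T|S) = H(S,T) − H(S).
Marginals: p(S) = (0.4400, 0.5600), p(T) = (0.2300, 0.4600, 0.3100).
H(S,T) = 2.4184 bits; H(S) = 0.9896 bits.
H(T|S) = 2.4184 − 0.9896 = 1.429 bits.

1.429 bits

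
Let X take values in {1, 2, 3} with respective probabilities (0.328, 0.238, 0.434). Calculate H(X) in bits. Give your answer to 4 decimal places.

H(X) = −Σ p·log₂ p.
  −(0.328)·log₂(0.328) = 0.52750
  −(0.238)·log₂(0.238) = 0.49289
  −(0.434)·log₂(0.434) = 0.52264
Sum: 0.52750 + 0.49289 + 0.52264 = 1.5430 bits.

1.5430 bits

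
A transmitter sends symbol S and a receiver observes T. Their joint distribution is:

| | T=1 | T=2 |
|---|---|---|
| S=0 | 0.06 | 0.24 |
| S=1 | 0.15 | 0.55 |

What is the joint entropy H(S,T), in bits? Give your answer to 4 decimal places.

1.6226 bits

H(S,T) = −Σ p(x,y)·log₂ p(x,y) over all 4 cells.
  cell (0,1): −0.06·log₂0.06 = 0.24353
  cell (0,2): −0.24·log₂0.24 = 0.49413
  cell (1,1): −0.15·log₂0.15 = 0.41054
  cell (1,2): −0.55·log₂0.55 = 0.47437
Sum = 1.6226 bits.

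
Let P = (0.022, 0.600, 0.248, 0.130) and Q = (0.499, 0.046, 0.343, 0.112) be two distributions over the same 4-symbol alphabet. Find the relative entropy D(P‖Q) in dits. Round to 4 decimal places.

0.6129 dits

D(P‖Q) = Σ p·log₁₀(p/q).
  0.022·log₁₀(0.022/0.499) = -0.02982
  0.600·log₁₀(0.600/0.046) = 0.66924
  0.248·log₁₀(0.248/0.343) = -0.03493
  0.130·log₁₀(0.130/0.112) = 0.00841
D(P‖Q) = 0.6129 dits.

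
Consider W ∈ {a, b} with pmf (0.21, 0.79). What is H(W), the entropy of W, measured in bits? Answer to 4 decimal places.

H(W) = −Σ p·log₂ p.
  −(0.21)·log₂(0.21) = 0.47282
  −(0.79)·log₂(0.79) = 0.26866
Sum: 0.47282 + 0.26866 = 0.7415 bits.

0.7415 bits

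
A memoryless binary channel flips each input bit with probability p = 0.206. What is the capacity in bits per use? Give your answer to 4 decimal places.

Binary symmetric channel: C = 1 − h₂(ε) where h₂ is the binary entropy function.
h₂(0.206) = −0.206·log₂0.206 − 0.794·log₂0.794 = 0.7338.
C = 1 − 0.7338 = 0.2662 bits per channel use.

0.2662 bits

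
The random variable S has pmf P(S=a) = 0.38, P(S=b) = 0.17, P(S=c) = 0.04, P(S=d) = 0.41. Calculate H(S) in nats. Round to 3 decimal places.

1.163 nats

H(S) = −Σ p·ln p.
  −(0.38)·ln(0.38) = 0.3677
  −(0.17)·ln(0.17) = 0.3012
  −(0.04)·ln(0.04) = 0.1288
  −(0.41)·ln(0.41) = 0.3656
Sum: 0.3677 + 0.3012 + 0.1288 + 0.3656 = 1.163 nats.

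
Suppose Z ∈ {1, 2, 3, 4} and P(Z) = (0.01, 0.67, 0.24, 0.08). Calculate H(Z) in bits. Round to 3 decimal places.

1.239 bits

H(Z) = −Σ p·log₂ p.
  −(0.01)·log₂(0.01) = 0.0664
  −(0.67)·log₂(0.67) = 0.3871
  −(0.24)·log₂(0.24) = 0.4941
  −(0.08)·log₂(0.08) = 0.2915
Sum: 0.0664 + 0.3871 + 0.4941 + 0.2915 = 1.239 bits.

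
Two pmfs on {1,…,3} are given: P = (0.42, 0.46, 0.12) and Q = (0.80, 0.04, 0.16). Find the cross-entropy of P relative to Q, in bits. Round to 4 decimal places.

2.5886 bits

H(P,Q) = −Σ p·log₂ q.
  −0.42·log₂(0.80) = 0.13521
  −0.46·log₂(0.04) = 2.13617
  −0.12·log₂(0.16) = 0.31726
H(P,Q) = 2.5886 bits.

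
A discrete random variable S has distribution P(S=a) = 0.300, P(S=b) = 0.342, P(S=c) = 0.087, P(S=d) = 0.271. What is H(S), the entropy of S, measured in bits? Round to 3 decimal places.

1.867 bits

H(S) = −Σ p·log₂ p.
  −(0.300)·log₂(0.300) = 0.5211
  −(0.342)·log₂(0.342) = 0.5294
  −(0.087)·log₂(0.087) = 0.3065
  −(0.271)·log₂(0.271) = 0.5105
Sum: 0.5211 + 0.5294 + 0.3065 + 0.5105 = 1.867 bits.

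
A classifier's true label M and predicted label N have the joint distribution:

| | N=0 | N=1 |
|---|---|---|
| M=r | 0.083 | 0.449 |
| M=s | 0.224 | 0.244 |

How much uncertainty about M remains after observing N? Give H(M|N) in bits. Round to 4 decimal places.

Marginals: p(M) = (0.5320, 0.4680), p(N) = (0.3070, 0.6930).
H(M|N) = Σ p(N) · H(M|N=·).
  N=0: p=0.3070, H(M|N=0) = 0.8420
  N=1: p=0.6930, H(M|N=1) = 0.9359
Weighted sum = 0.9071 bits.

0.9071 bits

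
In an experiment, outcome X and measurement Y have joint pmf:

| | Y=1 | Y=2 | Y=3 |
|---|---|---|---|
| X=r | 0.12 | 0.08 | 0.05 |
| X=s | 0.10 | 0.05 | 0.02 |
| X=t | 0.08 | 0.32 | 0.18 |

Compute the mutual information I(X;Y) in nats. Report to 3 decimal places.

0.091 nats

Marginals: p(X) = (0.2500, 0.1700, 0.5800), p(Y) = (0.3000, 0.4500, 0.2500).
I(X;Y) = Σ p(x,y)·ln[p(x,y)/(p(x)p(y))].
  (r,1): 0.12·ln(1.6000) = 0.0564
  (r,2): 0.08·ln(0.7111) = -0.0273
  (r,3): 0.05·ln(0.8000) = -0.0112
  (s,1): 0.10·ln(1.9608) = 0.0673
  (s,2): 0.05·ln(0.6536) = -0.0213
  (s,3): 0.02·ln(0.4706) = -0.0151
  (t,1): 0.08·ln(0.4598) = -0.0622
  (t,2): 0.32·ln(1.2261) = 0.0652
  (t,3): 0.18·ln(1.2414) = 0.0389
Sum = 0.091 nats.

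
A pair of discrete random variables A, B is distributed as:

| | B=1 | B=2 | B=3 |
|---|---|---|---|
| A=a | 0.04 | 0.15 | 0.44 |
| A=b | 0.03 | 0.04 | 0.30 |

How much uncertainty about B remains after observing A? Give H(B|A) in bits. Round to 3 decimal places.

1.025 bits

Marginals: p(A) = (0.6300, 0.3700), p(B) = (0.0700, 0.1900, 0.7400).
H(B|A) = Σ p(A) · H(B|A=·).
  A=a: p=0.6300, H(B|A=a) = 1.1071
  A=b: p=0.3700, H(B|A=b) = 0.8862
Weighted sum = 1.025 bits.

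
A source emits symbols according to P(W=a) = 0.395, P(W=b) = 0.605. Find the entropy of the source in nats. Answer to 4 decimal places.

0.6709 nats

H(W) = −Σ p·ln p.
  −(0.395)·ln(0.395) = 0.36690
  −(0.605)·ln(0.605) = 0.30403
Sum: 0.36690 + 0.30403 = 0.6709 nats.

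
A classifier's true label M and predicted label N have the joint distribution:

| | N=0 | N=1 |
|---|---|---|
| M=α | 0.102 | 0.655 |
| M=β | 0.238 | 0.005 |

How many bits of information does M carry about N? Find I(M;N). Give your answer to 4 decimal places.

Marginals: p(M) = (0.7570, 0.2430), p(N) = (0.3400, 0.6600).
I(M;N) = H(M) + H(N) − H(M,N).
H(M) = 0.8000, H(N) = 0.9248, H(M,N) = 1.2669.
I(M;N) = 0.8000 + 0.9248 − 1.2669 = 0.4579 bits.

0.4579 bits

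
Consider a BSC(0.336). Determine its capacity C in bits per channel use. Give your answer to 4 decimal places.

Binary symmetric channel: C = 1 − h₂(ε) where h₂ is the binary entropy function.
h₂(0.336) = −0.336·log₂0.336 − 0.664·log₂0.664 = 0.9209.
C = 1 − 0.9209 = 0.0791 bits per channel use.

0.0791 bits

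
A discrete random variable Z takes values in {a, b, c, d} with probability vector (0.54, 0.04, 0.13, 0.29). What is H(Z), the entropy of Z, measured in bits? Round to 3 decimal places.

1.566 bits

H(Z) = −Σ p·log₂ p.
  −(0.54)·log₂(0.54) = 0.4800
  −(0.04)·log₂(0.04) = 0.1858
  −(0.13)·log₂(0.13) = 0.3826
  −(0.29)·log₂(0.29) = 0.5179
Sum: 0.4800 + 0.1858 + 0.3826 + 0.5179 = 1.566 bits.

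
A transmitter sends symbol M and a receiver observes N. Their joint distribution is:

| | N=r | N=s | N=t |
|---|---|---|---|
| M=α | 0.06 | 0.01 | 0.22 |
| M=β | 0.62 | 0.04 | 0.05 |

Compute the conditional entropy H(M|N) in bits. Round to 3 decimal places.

0.516 bits

Marginals: p(M) = (0.2900, 0.7100), p(N) = (0.6800, 0.0500, 0.2700).
H(M|N) = Σ p(N) · H(M|N=·).
  N=r: p=0.6800, H(M|N=r) = 0.4306
  N=s: p=0.0500, H(M|N=s) = 0.7219
  N=t: p=0.2700, H(M|N=t) = 0.6913
Weighted sum = 0.516 bits.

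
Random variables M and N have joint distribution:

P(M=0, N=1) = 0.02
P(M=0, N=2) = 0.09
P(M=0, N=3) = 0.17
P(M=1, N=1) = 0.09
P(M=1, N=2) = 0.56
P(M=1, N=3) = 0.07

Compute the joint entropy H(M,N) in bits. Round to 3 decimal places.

H(M,N) = −Σ p(x,y)·log₂ p(x,y) over all 6 cells.
  cell (0,1): −0.02·log₂0.02 = 0.1129
  cell (0,2): −0.09·log₂0.09 = 0.3127
  cell (0,3): −0.17·log₂0.17 = 0.4346
  cell (1,1): −0.09·log₂0.09 = 0.3127
  cell (1,2): −0.56·log₂0.56 = 0.4684
  cell (1,3): −0.07·log₂0.07 = 0.2686
Sum = 1.910 bits.

1.910 bits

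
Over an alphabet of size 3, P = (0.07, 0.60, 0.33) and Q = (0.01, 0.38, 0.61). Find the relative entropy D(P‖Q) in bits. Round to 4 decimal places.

0.2994 bits

D(P‖Q) = Σ p·log₂(p/q).
  0.07·log₂(0.07/0.01) = 0.19651
  0.60·log₂(0.60/0.38) = 0.39538
  0.33·log₂(0.33/0.61) = -0.29249
D(P‖Q) = 0.2994 bits.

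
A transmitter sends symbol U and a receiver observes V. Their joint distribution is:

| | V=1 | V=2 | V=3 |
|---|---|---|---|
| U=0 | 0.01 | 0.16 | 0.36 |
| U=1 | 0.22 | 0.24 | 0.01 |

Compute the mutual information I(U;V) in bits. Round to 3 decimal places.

0.483 bits

Marginals: p(U) = (0.5300, 0.4700), p(V) = (0.2300, 0.4000, 0.3700).
I(U;V) = Σ p(x,y)·log₂[p(x,y)/(p(x)p(y))].
  (0,1): 0.01·log₂(0.0820) = -0.0361
  (0,2): 0.16·log₂(0.7547) = -0.0650
  (0,3): 0.36·log₂(1.8358) = 0.3155
  (1,1): 0.22·log₂(2.0352) = 0.2255
  (1,2): 0.24·log₂(1.2766) = 0.0846
  (1,3): 0.01·log₂(0.0575) = -0.0412
Sum = 0.483 bits.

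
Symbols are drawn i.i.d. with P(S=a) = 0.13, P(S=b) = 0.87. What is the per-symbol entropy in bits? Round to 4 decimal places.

H(S) = −Σ p·log₂ p.
  −(0.13)·log₂(0.13) = 0.38264
  −(0.87)·log₂(0.87) = 0.17479
Sum: 0.38264 + 0.17479 = 0.5574 bits.

0.5574 bits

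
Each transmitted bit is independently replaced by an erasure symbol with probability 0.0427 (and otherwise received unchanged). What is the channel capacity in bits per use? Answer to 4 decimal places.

Binary erasure channel: capacity C = 1 − ε.
C = 1 − 0.0427 = 0.9573 bits per channel use.

0.9573 bits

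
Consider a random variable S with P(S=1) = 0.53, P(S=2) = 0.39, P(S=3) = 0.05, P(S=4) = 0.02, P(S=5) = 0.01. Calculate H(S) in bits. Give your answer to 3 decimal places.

1.411 bits

H(S) = −Σ p·log₂ p.
  −(0.53)·log₂(0.53) = 0.4854
  −(0.39)·log₂(0.39) = 0.5298
  −(0.05)·log₂(0.05) = 0.2161
  −(0.02)·log₂(0.02) = 0.1129
  −(0.01)·log₂(0.01) = 0.0664
Sum: 0.4854 + 0.5298 + 0.2161 + 0.1129 + 0.0664 = 1.411 bits.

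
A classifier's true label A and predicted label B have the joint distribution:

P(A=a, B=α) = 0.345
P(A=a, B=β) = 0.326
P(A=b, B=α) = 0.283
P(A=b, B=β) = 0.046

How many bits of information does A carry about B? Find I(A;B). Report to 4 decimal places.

0.0895 bits

Marginals: p(A) = (0.6710, 0.3290), p(B) = (0.6280, 0.3720).
I(A;B) = H(A) + H(B) − H(A,B).
H(A) = 0.9139, H(B) = 0.9522, H(A,B) = 1.7766.
I(A;B) = 0.9139 + 0.9522 − 1.7766 = 0.0895 bits.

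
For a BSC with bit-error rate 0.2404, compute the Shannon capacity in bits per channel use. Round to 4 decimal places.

Binary symmetric channel: C = 1 − h₂(ε) where h₂ is the binary entropy function.
h₂(0.2404) = −0.2404·log₂0.2404 − 0.7596·log₂0.7596 = 0.7957.
C = 1 − 0.7957 = 0.2043 bits per channel use.

0.2043 bits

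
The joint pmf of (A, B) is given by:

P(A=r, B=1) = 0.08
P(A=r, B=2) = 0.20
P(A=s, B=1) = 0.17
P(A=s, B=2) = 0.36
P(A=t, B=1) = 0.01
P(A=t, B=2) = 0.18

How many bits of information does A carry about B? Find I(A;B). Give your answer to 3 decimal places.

Marginals: p(A) = (0.2800, 0.5300, 0.1900), p(B) = (0.2600, 0.7400).
I(A;B) = Σ p(x,y)·log₂[p(x,y)/(p(x)p(y))].
  (r,1): 0.08·log₂(1.0989) = 0.0109
  (r,2): 0.20·log₂(0.9653) = -0.0102
  (s,1): 0.17·log₂(1.2337) = 0.0515
  (s,2): 0.36·log₂(0.9179) = -0.0445
  (t,1): 0.01·log₂(0.2024) = -0.0230
  (t,2): 0.18·log₂(1.2802) = 0.0642
Sum = 0.049 bits.

0.049 bits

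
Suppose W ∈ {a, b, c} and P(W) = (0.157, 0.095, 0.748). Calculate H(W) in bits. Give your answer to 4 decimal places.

H(W) = −Σ p·log₂ p.
  −(0.157)·log₂(0.157) = 0.41937
  −(0.095)·log₂(0.095) = 0.32261
  −(0.748)·log₂(0.748) = 0.31333
Sum: 0.41937 + 0.32261 + 0.31333 = 1.0553 bits.

1.0553 bits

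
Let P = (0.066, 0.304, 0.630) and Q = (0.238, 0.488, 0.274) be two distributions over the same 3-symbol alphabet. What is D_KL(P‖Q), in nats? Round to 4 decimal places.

D(P‖Q) = Σ p·ln(p/q).
  0.066·ln(0.066/0.238) = -0.08465
  0.304·ln(0.304/0.488) = -0.14388
  0.630·ln(0.630/0.274) = 0.52453
D(P‖Q) = 0.2960 nats.

0.2960 nats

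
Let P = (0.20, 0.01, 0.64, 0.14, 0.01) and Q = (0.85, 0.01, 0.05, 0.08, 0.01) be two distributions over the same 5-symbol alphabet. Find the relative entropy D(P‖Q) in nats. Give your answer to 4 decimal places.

1.4206 nats

D(P‖Q) = Σ p·ln(p/q).
  0.20·ln(0.20/0.85) = -0.28938
  0.01·ln(0.01/0.01) = 0.00000
  0.64·ln(0.64/0.05) = 1.63164
  0.14·ln(0.14/0.08) = 0.07835
  0.01·ln(0.01/0.01) = 0.00000
D(P‖Q) = 1.4206 nats.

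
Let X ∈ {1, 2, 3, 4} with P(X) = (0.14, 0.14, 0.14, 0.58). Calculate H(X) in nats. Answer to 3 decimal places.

H(X) = −Σ p·ln p.
  −(0.14)·ln(0.14) = 0.2753
  −(0.14)·ln(0.14) = 0.2753
  −(0.14)·ln(0.14) = 0.2753
  −(0.58)·ln(0.58) = 0.3159
Sum: 0.2753 + 0.2753 + 0.2753 + 0.3159 = 1.142 nats.

1.142 nats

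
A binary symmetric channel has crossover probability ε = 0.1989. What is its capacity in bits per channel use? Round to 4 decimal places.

0.2803 bits

Binary symmetric channel: C = 1 − h₂(ε) where h₂ is the binary entropy function.
h₂(0.1989) = −0.1989·log₂0.1989 − 0.8011·log₂0.8011 = 0.7197.
C = 1 − 0.7197 = 0.2803 bits per channel use.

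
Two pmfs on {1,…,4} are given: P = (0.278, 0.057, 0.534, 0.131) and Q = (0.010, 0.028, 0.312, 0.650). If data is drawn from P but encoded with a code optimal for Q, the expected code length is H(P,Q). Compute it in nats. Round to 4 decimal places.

2.1625 nats

H(P,Q) = −Σ p·ln q.
  −0.278·ln(0.010) = 1.28024
  −0.057·ln(0.028) = 0.20381
  −0.534·ln(0.312) = 0.62198
  −0.131·ln(0.650) = 0.05643
H(P,Q) = 2.1625 nats.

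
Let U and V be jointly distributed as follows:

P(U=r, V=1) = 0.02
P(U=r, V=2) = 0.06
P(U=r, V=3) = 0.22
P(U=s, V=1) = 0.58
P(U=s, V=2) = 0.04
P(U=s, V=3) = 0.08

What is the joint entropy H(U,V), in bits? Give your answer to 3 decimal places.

H(U,V) = −Σ p(x,y)·log₂ p(x,y) over all 6 cells.
  cell (r,1): −0.02·log₂0.02 = 0.1129
  cell (r,2): −0.06·log₂0.06 = 0.2435
  cell (r,3): −0.22·log₂0.22 = 0.4806
  cell (s,1): −0.58·log₂0.58 = 0.4558
  cell (s,2): −0.04·log₂0.04 = 0.1858
  cell (s,3): −0.08·log₂0.08 = 0.2915
Sum = 1.770 bits.

1.770 bits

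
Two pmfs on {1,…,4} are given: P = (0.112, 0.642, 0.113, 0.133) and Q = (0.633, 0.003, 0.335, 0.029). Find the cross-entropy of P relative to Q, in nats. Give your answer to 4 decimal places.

4.3751 nats

H(P,Q) = −Σ p·ln q.
  −0.112·ln(0.633) = 0.05122
  −0.642·ln(0.003) = 3.72947
  −0.113·ln(0.335) = 0.12358
  −0.133·ln(0.029) = 0.47088
H(P,Q) = 4.3751 nats.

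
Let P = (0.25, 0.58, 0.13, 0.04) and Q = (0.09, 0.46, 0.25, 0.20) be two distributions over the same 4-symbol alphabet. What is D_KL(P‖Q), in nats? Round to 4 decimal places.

D(P‖Q) = Σ p·ln(p/q).
  0.25·ln(0.25/0.09) = 0.25541
  0.58·ln(0.58/0.46) = 0.13444
  0.13·ln(0.13/0.25) = -0.08501
  0.04·ln(0.04/0.20) = -0.06438
D(P‖Q) = 0.2405 nats.

0.2405 nats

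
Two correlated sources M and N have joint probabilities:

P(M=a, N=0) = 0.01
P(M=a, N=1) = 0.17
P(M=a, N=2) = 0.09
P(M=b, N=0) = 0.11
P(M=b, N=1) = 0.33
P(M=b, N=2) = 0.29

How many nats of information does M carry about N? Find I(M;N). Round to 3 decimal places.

Marginals: p(M) = (0.2700, 0.7300), p(N) = (0.1200, 0.5000, 0.3800).
I(M;N) = H(M) + H(N) − H(M,N).
H(M) = 0.5833, H(N) = 0.9687, H(M,N) = 1.5316.
I(M;N) = 0.5833 + 0.9687 − 1.5316 = 0.020 nats.

0.020 nats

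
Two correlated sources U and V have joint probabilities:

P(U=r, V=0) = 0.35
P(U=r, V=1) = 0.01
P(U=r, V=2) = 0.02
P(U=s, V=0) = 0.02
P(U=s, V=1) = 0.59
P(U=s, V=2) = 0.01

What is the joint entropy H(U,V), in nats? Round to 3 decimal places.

0.927 nats

H(U,V) = −Σ p(x,y)·ln p(x,y) over all 6 cells.
  cell (r,0): −0.35·ln0.35 = 0.3674
  cell (r,1): −0.01·ln0.01 = 0.0461
  cell (r,2): −0.02·ln0.02 = 0.0782
  cell (s,0): −0.02·ln0.02 = 0.0782
  cell (s,1): −0.59·ln0.59 = 0.3113
  cell (s,2): −0.01·ln0.01 = 0.0461
Sum = 0.927 nats.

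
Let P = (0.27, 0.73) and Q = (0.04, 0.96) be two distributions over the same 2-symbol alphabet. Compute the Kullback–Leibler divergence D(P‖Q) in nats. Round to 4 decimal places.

0.3156 nats

D(P‖Q) = Σ p·ln(p/q).
  0.27·ln(0.27/0.04) = 0.51558
  0.73·ln(0.73/0.96) = -0.19994
D(P‖Q) = 0.3156 nats.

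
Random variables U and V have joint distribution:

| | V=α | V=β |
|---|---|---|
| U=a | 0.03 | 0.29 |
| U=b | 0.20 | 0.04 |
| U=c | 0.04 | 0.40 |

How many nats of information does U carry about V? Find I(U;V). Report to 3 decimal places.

Marginals: p(U) = (0.3200, 0.2400, 0.4400), p(V) = (0.2700, 0.7300).
I(U;V) = H(U) + H(V) − H(U,V).
H(U) = 1.0684, H(V) = 0.5833, H(U,V) = 1.4101.
I(U;V) = 1.0684 + 0.5833 − 1.4101 = 0.242 nats.

0.242 nats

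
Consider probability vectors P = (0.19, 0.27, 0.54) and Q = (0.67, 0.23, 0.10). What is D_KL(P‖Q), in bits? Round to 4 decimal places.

D(P‖Q) = Σ p·log₂(p/q).
  0.19·log₂(0.19/0.67) = -0.34545
  0.27·log₂(0.27/0.23) = 0.06246
  0.54·log₂(0.54/0.10) = 1.31380
D(P‖Q) = 1.0308 bits.

1.0308 bits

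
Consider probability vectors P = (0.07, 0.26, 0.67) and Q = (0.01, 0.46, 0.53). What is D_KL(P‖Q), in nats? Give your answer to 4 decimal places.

D(P‖Q) = Σ p·ln(p/q).
  0.07·ln(0.07/0.01) = 0.13621
  0.26·ln(0.26/0.46) = -0.14834
  0.67·ln(0.67/0.53) = 0.15705
D(P‖Q) = 0.1449 nats.

0.1449 nats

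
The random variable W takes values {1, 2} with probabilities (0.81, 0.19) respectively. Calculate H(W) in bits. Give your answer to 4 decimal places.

H(W) = −Σ p·log₂ p.
  −(0.81)·log₂(0.81) = 0.24625
  −(0.19)·log₂(0.19) = 0.45523
Sum: 0.24625 + 0.45523 = 0.7015 bits.

0.7015 bits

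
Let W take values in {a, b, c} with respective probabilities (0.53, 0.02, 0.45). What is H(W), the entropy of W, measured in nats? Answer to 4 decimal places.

H(W) = −Σ p·ln p.
  −(0.53)·ln(0.53) = 0.33649
  −(0.02)·ln(0.02) = 0.07824
  −(0.45)·ln(0.45) = 0.35933
Sum: 0.33649 + 0.07824 + 0.35933 = 0.7741 nats.

0.7741 nats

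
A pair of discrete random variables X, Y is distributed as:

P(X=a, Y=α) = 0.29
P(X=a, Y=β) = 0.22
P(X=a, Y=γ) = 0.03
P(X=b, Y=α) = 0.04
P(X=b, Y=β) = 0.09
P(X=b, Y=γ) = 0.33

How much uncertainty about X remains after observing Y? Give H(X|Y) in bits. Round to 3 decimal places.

0.594 bits

Marginals: p(X) = (0.5400, 0.4600), p(Y) = (0.3300, 0.3100, 0.3600).
H(X|Y) = Σ p(Y) · H(X|Y=·).
  Y=α: p=0.3300, H(X|Y=α) = 0.5328
  Y=β: p=0.3100, H(X|Y=β) = 0.8691
  Y=γ: p=0.3600, H(X|Y=γ) = 0.4138
Weighted sum = 0.594 bits.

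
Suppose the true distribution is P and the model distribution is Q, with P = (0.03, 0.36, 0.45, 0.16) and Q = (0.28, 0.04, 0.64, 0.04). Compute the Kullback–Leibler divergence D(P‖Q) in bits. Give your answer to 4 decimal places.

1.1358 bits

D(P‖Q) = Σ p·log₂(p/q).
  0.03·log₂(0.03/0.28) = -0.09667
  0.36·log₂(0.36/0.04) = 1.14117
  0.45·log₂(0.45/0.64) = -0.22867
  0.16·log₂(0.16/0.04) = 0.32000
D(P‖Q) = 1.1358 bits.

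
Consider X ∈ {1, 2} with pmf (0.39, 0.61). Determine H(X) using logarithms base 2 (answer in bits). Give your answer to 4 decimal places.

0.9648 bits

H(X) = −Σ p·log₂ p.
  −(0.39)·log₂(0.39) = 0.52980
  −(0.61)·log₂(0.61) = 0.43500
Sum: 0.52980 + 0.43500 = 0.9648 bits.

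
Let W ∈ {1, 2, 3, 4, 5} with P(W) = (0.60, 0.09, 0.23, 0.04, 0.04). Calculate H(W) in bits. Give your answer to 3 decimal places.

1.614 bits

H(W) = −Σ p·log₂ p.
  −(0.60)·log₂(0.60) = 0.4422
  −(0.09)·log₂(0.09) = 0.3127
  −(0.23)·log₂(0.23) = 0.4877
  −(0.04)·log₂(0.04) = 0.1858
  −(0.04)·log₂(0.04) = 0.1858
Sum: 0.4422 + 0.3127 + 0.4877 + 0.1858 + 0.1858 = 1.614 bits.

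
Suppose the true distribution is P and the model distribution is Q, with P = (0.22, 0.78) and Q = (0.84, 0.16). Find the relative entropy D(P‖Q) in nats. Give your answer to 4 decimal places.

D(P‖Q) = Σ p·ln(p/q).
  0.22·ln(0.22/0.84) = -0.29475
  0.78·ln(0.78/0.16) = 1.23561
D(P‖Q) = 0.9409 nats.

0.9409 nats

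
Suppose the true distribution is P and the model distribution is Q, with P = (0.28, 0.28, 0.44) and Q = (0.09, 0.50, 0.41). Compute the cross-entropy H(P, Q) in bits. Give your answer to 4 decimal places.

H(P,Q) = −Σ p·log₂ q.
  −0.28·log₂(0.09) = 0.97270
  −0.28·log₂(0.50) = 0.28000
  −0.44·log₂(0.41) = 0.56597
H(P,Q) = 1.8187 bits.

1.8187 bits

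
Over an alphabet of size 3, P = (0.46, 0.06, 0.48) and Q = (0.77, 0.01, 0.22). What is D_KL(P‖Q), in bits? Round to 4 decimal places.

0.3535 bits

D(P‖Q) = Σ p·log₂(p/q).
  0.46·log₂(0.46/0.77) = -0.34188
  0.06·log₂(0.06/0.01) = 0.15510
  0.48·log₂(0.48/0.22) = 0.54025
D(P‖Q) = 0.3535 bits.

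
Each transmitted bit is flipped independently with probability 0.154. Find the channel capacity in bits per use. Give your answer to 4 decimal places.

0.3802 bits

Binary symmetric channel: C = 1 − h₂(ε) where h₂ is the binary entropy function.
h₂(0.154) = −0.154·log₂0.154 − 0.846·log₂0.846 = 0.6198.
C = 1 − 0.6198 = 0.3802 bits per channel use.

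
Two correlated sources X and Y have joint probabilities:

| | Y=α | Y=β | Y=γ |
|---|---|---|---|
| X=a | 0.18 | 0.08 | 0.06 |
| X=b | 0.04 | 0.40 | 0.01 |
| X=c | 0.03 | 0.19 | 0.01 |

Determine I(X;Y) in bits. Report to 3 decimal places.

Marginals: p(X) = (0.3200, 0.4500, 0.2300), p(Y) = (0.2500, 0.6700, 0.0800).
I(X;Y) = Σ p(x,y)·log₂[p(x,y)/(p(x)p(y))].
  (a,α): 0.18·log₂(2.2500) = 0.2106
  (a,β): 0.08·log₂(0.3731) = -0.1138
  (a,γ): 0.06·log₂(2.3438) = 0.0737
  (b,α): 0.04·log₂(0.3556) = -0.0597
  (b,β): 0.40·log₂(1.3267) = 0.1631
  (b,γ): 0.01·log₂(0.2778) = -0.0185
  (c,α): 0.03·log₂(0.5217) = -0.0282
  (c,β): 0.19·log₂(1.2330) = 0.0574
  (c,γ): 0.01·log₂(0.5435) = -0.0088
Sum = 0.276 bits.

0.276 bits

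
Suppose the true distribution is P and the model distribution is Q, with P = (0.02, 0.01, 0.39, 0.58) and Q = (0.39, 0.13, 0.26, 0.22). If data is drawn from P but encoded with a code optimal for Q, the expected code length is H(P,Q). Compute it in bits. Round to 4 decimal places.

2.0815 bits

H(P,Q) = −Σ p·log₂ q.
  −0.02·log₂(0.39) = 0.02717
  −0.01·log₂(0.13) = 0.02943
  −0.39·log₂(0.26) = 0.75793
  −0.58·log₂(0.22) = 1.26697
H(P,Q) = 2.0815 bits.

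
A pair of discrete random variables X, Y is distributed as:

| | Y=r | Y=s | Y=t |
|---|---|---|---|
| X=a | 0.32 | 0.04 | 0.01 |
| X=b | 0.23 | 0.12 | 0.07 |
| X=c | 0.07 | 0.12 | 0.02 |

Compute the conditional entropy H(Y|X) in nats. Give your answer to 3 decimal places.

0.777 nats

Chain rule: H(Y|X) = H(X,Y) − H(X).
Marginals: p(X) = (0.3700, 0.4200, 0.2100), p(Y) = (0.6200, 0.2800, 0.1000).
H(X,Y) = 1.8369 nats; H(X) = 1.0600 nats.
H(Y|X) = 1.8369 − 1.0600 = 0.777 nats.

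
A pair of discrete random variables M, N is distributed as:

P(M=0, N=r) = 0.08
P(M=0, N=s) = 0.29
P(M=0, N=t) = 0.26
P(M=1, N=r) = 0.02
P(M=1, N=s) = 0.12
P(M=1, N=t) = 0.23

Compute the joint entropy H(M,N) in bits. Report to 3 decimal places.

2.282 bits

H(M,N) = −Σ p(x,y)·log₂ p(x,y) over all 6 cells.
  cell (0,r): −0.08·log₂0.08 = 0.2915
  cell (0,s): −0.29·log₂0.29 = 0.5179
  cell (0,t): −0.26·log₂0.26 = 0.5053
  cell (1,r): −0.02·log₂0.02 = 0.1129
  cell (1,s): −0.12·log₂0.12 = 0.3671
  cell (1,t): −0.23·log₂0.23 = 0.4877
Sum = 2.282 bits.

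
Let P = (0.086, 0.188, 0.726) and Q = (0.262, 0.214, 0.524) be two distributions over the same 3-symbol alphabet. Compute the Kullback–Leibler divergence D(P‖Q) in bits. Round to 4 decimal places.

0.1682 bits

D(P‖Q) = Σ p·log₂(p/q).
  0.086·log₂(0.086/0.262) = -0.13822
  0.188·log₂(0.188/0.214) = -0.03513
  0.726·log₂(0.726/0.524) = 0.34151
D(P‖Q) = 0.1682 bits.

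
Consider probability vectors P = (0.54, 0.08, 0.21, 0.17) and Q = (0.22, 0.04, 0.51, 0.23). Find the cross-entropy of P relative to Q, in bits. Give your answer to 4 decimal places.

2.1155 bits

H(P,Q) = −Σ p·log₂ q.
  −0.54·log₂(0.22) = 1.17959
  −0.08·log₂(0.04) = 0.37151
  −0.21·log₂(0.51) = 0.20400
  −0.17·log₂(0.23) = 0.36045
H(P,Q) = 2.1155 bits.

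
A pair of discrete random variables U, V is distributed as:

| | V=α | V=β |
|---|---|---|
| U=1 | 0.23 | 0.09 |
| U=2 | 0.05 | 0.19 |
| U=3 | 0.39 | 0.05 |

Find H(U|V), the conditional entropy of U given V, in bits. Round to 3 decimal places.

Marginals: p(U) = (0.3200, 0.2400, 0.4400), p(V) = (0.6700, 0.3300).
H(U|V) = Σ p(V) · H(U|V=·).
  V=α: p=0.6700, H(U|V=α) = 1.2634
  V=β: p=0.3300, H(U|V=β) = 1.3823
Weighted sum = 1.303 bits.

1.303 bits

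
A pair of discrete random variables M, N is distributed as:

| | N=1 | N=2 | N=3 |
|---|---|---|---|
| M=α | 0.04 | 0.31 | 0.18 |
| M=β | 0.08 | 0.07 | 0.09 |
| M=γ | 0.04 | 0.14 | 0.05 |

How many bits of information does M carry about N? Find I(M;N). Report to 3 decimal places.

Marginals: p(M) = (0.5300, 0.2400, 0.2300), p(N) = (0.1600, 0.5200, 0.3200).
I(M;N) = Σ p(x,y)·log₂[p(x,y)/(p(x)p(y))].
  (α,1): 0.04·log₂(0.4717) = -0.0434
  (α,2): 0.31·log₂(1.1248) = 0.0526
  (α,3): 0.18·log₂(1.0613) = 0.0155
  (β,1): 0.08·log₂(2.0833) = 0.0847
  (β,2): 0.07·log₂(0.5609) = -0.0584
  (β,3): 0.09·log₂(1.1719) = 0.0206
  (γ,1): 0.04·log₂(1.0870) = 0.0048
  (γ,2): 0.14·log₂(1.1706) = 0.0318
  (γ,3): 0.05·log₂(0.6793) = -0.0279
Sum = 0.080 bits.

0.080 bits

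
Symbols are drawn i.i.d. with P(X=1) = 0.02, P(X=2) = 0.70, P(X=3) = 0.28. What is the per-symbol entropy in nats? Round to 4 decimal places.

H(X) = −Σ p·ln p.
  −(0.02)·ln(0.02) = 0.07824
  −(0.70)·ln(0.70) = 0.24967
  −(0.28)·ln(0.28) = 0.35643
Sum: 0.07824 + 0.24967 + 0.35643 = 0.6843 nats.

0.6843 nats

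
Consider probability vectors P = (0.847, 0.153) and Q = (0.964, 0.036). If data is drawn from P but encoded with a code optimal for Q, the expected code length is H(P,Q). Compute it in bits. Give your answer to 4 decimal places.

0.7786 bits

H(P,Q) = −Σ p·log₂ q.
  −0.847·log₂(0.964) = 0.04480
  −0.153·log₂(0.036) = 0.73377
H(P,Q) = 0.7786 bits.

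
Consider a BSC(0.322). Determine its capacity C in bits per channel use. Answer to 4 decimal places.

0.0935 bits

Binary symmetric channel: C = 1 − h₂(ε) where h₂ is the binary entropy function.
h₂(0.322) = −0.322·log₂0.322 − 0.678·log₂0.678 = 0.9065.
C = 1 − 0.9065 = 0.0935 bits per channel use.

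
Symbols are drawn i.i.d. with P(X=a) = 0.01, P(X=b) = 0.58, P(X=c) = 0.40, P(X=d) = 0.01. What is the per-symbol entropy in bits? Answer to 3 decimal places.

1.117 bits

H(X) = −Σ p·log₂ p.
  −(0.01)·log₂(0.01) = 0.0664
  −(0.58)·log₂(0.58) = 0.4558
  −(0.40)·log₂(0.40) = 0.5288
  −(0.01)·log₂(0.01) = 0.0664
Sum: 0.0664 + 0.4558 + 0.5288 + 0.0664 = 1.117 bits.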